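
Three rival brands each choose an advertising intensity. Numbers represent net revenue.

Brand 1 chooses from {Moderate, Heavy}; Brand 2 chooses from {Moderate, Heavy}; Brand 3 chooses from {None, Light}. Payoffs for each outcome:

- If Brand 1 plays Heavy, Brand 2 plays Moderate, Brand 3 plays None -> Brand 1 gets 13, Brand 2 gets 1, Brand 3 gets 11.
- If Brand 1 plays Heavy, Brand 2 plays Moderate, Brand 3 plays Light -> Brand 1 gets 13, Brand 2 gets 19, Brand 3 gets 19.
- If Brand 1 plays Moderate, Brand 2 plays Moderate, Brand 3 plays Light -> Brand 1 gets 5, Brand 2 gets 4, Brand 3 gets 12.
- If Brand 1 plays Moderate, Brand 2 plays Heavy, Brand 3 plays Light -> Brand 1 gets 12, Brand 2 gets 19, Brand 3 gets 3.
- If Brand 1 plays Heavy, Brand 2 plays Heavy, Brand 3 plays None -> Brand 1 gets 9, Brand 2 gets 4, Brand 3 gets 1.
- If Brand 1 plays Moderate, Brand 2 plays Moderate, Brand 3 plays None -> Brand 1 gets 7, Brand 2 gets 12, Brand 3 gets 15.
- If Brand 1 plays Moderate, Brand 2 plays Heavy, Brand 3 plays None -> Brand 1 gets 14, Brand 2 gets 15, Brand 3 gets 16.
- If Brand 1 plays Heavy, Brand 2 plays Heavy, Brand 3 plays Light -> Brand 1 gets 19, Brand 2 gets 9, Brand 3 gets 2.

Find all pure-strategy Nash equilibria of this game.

Pure-strategy Nash equilibria: (Moderate, Heavy, None), (Heavy, Moderate, Light)

Brand 1 against (Moderate, None): payoffs 7, 13 → best response Heavy.
Brand 1 against (Moderate, Light): payoffs 5, 13 → best response Heavy.
Brand 1 against (Heavy, None): payoffs 14, 9 → best response Moderate.
Brand 1 against (Heavy, Light): payoffs 12, 19 → best response Heavy.
Brand 2 against (Moderate, None): payoffs 12, 15 → best response Heavy.
Brand 2 against (Moderate, Light): payoffs 4, 19 → best response Heavy.
Brand 2 against (Heavy, None): payoffs 1, 4 → best response Heavy.
Brand 2 against (Heavy, Light): payoffs 19, 9 → best response Moderate.
Brand 3 against (Moderate, Moderate): payoffs 15, 12 → best response None.
Brand 3 against (Moderate, Heavy): payoffs 16, 3 → best response None.
Brand 3 against (Heavy, Moderate): payoffs 11, 19 → best response Light.
Brand 3 against (Heavy, Heavy): payoffs 1, 2 → best response Light.
Mutual best responses: (Moderate, Heavy, None); (Heavy, Moderate, Light).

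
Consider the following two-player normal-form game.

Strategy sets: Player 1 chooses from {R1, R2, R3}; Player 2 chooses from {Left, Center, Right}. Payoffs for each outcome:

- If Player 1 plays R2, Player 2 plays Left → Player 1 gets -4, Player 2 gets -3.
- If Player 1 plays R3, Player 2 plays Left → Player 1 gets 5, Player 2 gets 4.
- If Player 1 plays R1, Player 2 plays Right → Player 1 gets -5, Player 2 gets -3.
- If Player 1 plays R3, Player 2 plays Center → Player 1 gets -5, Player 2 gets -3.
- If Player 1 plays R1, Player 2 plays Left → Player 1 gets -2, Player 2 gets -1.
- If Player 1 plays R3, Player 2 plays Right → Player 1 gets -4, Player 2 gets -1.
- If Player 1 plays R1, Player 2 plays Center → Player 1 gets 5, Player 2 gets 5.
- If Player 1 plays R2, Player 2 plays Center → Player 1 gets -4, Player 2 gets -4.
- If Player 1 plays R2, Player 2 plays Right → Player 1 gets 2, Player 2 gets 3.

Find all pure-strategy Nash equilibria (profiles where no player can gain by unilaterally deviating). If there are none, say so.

(R1, Center), (R2, Right), (R3, Left)

(R1, Left): Player 1 can switch to R3 (-2 → 5). Not NE.
(R1, Center): Player 1 gets 5, best alternative -4; Player 2 gets 5, best alternative -1. No profitable deviation — NE.
(R1, Right): Player 1 can switch to R2 (-5 → 2). Not NE.
(R2, Left): Player 1 can switch to R1 (-4 → -2). Not NE.
(R2, Center): Player 1 can switch to R1 (-4 → 5). Not NE.
(R2, Right): Player 1 gets 2, best alternative -4; Player 2 gets 3, best alternative -3. No profitable deviation — NE.
(R3, Left): Player 1 gets 5, best alternative -2; Player 2 gets 4, best alternative -1. No profitable deviation — NE.
(R3, Center): Player 1 can switch to R1 (-5 → 5). Not NE.
(R3, Right): Player 1 can switch to R2 (-4 → 2). Not NE.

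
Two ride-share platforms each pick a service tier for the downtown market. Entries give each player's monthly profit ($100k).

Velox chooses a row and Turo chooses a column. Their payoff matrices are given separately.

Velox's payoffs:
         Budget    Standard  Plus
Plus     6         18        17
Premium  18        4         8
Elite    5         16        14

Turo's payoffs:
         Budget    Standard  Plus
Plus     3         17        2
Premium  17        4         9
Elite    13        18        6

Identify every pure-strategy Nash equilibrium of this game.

Pure-strategy Nash equilibria: (Plus, Standard); (Premium, Budget)

(Plus, Budget): Velox can switch to Premium (6 → 18). Not NE.
(Plus, Standard): Velox gets 18, best alternative 16; Turo gets 17, best alternative 3. No profitable deviation — NE.
(Plus, Plus): Turo can switch to Budget (2 → 3). Not NE.
(Premium, Budget): Velox gets 18, best alternative 6; Turo gets 17, best alternative 9. No profitable deviation — NE.
(Premium, Standard): Velox can switch to Plus (4 → 18). Not NE.
(Premium, Plus): Velox can switch to Plus (8 → 17). Not NE.
(Elite, Budget): Velox can switch to Plus (5 → 6). Not NE.
(Elite, Standard): Velox can switch to Plus (16 → 18). Not NE.
(The remaining 1 profile has a profitable deviation by the same check.)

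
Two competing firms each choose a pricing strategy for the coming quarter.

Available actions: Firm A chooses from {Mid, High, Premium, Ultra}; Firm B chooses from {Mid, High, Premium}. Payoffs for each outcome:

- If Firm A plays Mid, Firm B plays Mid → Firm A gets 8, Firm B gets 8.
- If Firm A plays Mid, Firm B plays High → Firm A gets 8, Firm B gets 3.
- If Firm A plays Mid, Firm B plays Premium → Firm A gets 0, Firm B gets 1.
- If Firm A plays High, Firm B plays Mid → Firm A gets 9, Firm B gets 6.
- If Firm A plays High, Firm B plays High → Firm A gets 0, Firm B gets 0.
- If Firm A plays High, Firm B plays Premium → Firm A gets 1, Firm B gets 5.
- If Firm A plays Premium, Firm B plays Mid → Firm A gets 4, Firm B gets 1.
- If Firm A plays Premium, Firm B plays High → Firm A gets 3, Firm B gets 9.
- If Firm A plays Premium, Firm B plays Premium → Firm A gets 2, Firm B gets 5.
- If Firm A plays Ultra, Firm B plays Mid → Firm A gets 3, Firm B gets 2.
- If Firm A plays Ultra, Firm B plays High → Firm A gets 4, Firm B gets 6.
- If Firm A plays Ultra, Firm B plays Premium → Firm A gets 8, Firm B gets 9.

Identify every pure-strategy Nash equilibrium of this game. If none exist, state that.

Pure-strategy Nash equilibria: (High, Mid); (Ultra, Premium)

For each strategy profile, look for a profitable unilateral deviation.
(Mid, Mid): Firm A can switch to High (8 → 9). Not NE.
(Mid, High): Firm B can switch to Mid (3 → 8). Not NE.
(Mid, Premium): Firm A can switch to High (0 → 1). Not NE.
(High, Mid): Firm A gets 9, best alternative 8; Firm B gets 6, best alternative 5. No profitable deviation — NE.
(High, High): Firm A can switch to Mid (0 → 8). Not NE.
(High, Premium): Firm A can switch to Premium (1 → 2). Not NE.
(Premium, Mid): Firm A can switch to Mid (4 → 8). Not NE.
(Ultra, Premium): Firm A gets 8, best alternative 2; Firm B gets 9, best alternative 6. No profitable deviation — NE.
(The remaining 4 profiles each have a profitable deviation by the same check.)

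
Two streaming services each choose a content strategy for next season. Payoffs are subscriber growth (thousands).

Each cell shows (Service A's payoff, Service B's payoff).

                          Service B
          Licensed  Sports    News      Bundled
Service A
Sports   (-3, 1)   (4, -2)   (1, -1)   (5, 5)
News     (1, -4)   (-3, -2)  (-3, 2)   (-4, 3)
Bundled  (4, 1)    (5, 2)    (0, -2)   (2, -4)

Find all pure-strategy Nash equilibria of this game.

Service A against Licensed: payoffs -3, 1, 4 → best response Bundled.
Service A against Sports: payoffs 4, -3, 5 → best response Bundled.
Service A against News: payoffs 1, -3, 0 → best response Sports.
Service A against Bundled: payoffs 5, -4, 2 → best response Sports.
Service B against Sports: payoffs 1, -2, -1, 5 → best response Bundled.
Service B against News: payoffs -4, -2, 2, 3 → best response Bundled.
Service B against Bundled: payoffs 1, 2, -2, -4 → best response Sports.
Mutual best responses: (Sports, Bundled); (Bundled, Sports).

(Sports, Bundled); (Bundled, Sports)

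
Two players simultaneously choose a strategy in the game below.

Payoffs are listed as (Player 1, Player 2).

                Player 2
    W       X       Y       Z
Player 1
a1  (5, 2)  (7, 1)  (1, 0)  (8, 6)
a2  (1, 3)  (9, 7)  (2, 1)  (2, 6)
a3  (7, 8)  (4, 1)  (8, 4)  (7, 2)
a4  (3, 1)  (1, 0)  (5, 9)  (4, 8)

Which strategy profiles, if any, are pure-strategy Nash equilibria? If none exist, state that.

The pure Nash equilibria are (a1, Z); (a2, X); (a3, W).

For each player, find the best response to each opponent profile; mutual best responses are the pure NE.
Player 1 against W: payoffs 5, 1, 7, 3 → best response a3.
Player 1 against X: payoffs 7, 9, 4, 1 → best response a2.
Player 1 against Y: payoffs 1, 2, 8, 5 → best response a3.
Player 1 against Z: payoffs 8, 2, 7, 4 → best response a1.
Player 2 against a1: payoffs 2, 1, 0, 6 → best response Z.
Player 2 against a2: payoffs 3, 7, 1, 6 → best response X.
Player 2 against a3: payoffs 8, 1, 4, 2 → best response W.
Player 2 against a4: payoffs 1, 0, 9, 8 → best response Y.
Mutual best responses: (a1, Z); (a2, X); (a3, W).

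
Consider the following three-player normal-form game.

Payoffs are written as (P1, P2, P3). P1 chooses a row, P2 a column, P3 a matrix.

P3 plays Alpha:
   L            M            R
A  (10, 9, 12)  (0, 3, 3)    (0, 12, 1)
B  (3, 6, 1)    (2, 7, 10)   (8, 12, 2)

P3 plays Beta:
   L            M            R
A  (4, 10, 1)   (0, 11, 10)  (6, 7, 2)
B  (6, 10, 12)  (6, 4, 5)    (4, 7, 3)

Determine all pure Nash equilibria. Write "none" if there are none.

For each player, find the best response to each opponent profile; mutual best responses are the pure NE.
P1 against (L, Alpha): payoffs 10, 3 → best response A.
P1 against (L, Beta): payoffs 4, 6 → best response B.
P1 against (M, Alpha): payoffs 0, 2 → best response B.
P1 against (M, Beta): payoffs 0, 6 → best response B.
P1 against (R, Alpha): payoffs 0, 8 → best response B.
P1 against (R, Beta): payoffs 6, 4 → best response A.
P2 against (A, Alpha): payoffs 9, 3, 12 → best response R.
P2 against (A, Beta): payoffs 10, 11, 7 → best response M.
P2 against (B, Alpha): payoffs 6, 7, 12 → best response R.
P2 against (B, Beta): payoffs 10, 4, 7 → best response L.
P3 against (A, L): payoffs 12, 1 → best response Alpha.
P3 against (A, M): payoffs 3, 10 → best response Beta.
P3 against (A, R): payoffs 1, 2 → best response Beta.
P3 against (B, L): payoffs 1, 12 → best response Beta.
P3 against (B, M): payoffs 10, 5 → best response Alpha.
P3 against (B, R): payoffs 2, 3 → best response Beta.
Mutual best responses: (B, L, Beta).

(B, L, Beta)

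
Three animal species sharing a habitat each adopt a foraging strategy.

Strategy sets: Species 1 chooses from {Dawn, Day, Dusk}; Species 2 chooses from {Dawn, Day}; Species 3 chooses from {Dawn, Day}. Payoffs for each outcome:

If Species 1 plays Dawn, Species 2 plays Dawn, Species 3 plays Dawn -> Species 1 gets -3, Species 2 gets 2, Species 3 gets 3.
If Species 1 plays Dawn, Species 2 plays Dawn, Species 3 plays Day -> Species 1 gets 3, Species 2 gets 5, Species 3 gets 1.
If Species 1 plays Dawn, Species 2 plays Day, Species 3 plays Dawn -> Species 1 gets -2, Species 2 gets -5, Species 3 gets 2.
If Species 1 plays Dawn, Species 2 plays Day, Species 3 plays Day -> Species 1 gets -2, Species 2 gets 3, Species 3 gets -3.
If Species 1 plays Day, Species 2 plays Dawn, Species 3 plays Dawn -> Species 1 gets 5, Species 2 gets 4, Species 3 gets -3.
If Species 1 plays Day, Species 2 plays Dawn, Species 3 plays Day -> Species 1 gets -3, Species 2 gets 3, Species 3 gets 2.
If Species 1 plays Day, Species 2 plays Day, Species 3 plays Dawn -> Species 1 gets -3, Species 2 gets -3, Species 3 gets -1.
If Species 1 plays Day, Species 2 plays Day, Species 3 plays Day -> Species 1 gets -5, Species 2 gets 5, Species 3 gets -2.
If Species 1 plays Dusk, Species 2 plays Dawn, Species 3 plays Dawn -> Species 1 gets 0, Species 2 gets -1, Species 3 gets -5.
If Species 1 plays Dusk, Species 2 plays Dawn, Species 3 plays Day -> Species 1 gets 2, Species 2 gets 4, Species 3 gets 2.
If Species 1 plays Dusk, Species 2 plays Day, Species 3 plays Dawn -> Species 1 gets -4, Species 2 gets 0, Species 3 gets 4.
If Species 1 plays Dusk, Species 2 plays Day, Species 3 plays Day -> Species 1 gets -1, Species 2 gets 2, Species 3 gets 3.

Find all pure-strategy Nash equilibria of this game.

This game has no pure Nash equilibrium.

Species 1 against (Dawn, Dawn): payoffs -3, 5, 0 → best response Day.
Species 1 against (Dawn, Day): payoffs 3, -3, 2 → best response Dawn.
Species 1 against (Day, Dawn): payoffs -2, -3, -4 → best response Dawn.
Species 1 against (Day, Day): payoffs -2, -5, -1 → best response Dusk.
Species 2 against (Dawn, Dawn): payoffs 2, -5 → best response Dawn.
Species 2 against (Dawn, Day): payoffs 5, 3 → best response Dawn.
Species 2 against (Day, Dawn): payoffs 4, -3 → best response Dawn.
Species 2 against (Day, Day): payoffs 3, 5 → best response Day.
Species 2 against (Dusk, Dawn): payoffs -1, 0 → best response Day.
Species 2 against (Dusk, Day): payoffs 4, 2 → best response Dawn.
Species 3 against (Dawn, Dawn): payoffs 3, 1 → best response Dawn.
Species 3 against (Dawn, Day): payoffs 2, -3 → best response Dawn.
Species 3 against (Day, Dawn): payoffs -3, 2 → best response Day.
Species 3 against (Day, Day): payoffs -1, -2 → best response Dawn.
Species 3 against (Dusk, Dawn): payoffs -5, 2 → best response Day.
Species 3 against (Dusk, Day): payoffs 4, 3 → best response Dawn.
No profile is a mutual best response for all players.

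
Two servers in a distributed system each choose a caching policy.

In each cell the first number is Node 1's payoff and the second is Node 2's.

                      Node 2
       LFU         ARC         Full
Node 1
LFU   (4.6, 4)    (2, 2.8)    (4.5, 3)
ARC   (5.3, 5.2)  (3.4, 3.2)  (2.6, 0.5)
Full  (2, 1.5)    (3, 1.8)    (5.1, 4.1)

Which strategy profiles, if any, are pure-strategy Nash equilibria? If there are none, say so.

The pure Nash equilibria are (ARC, LFU), (Full, Full).

(LFU, LFU): Node 1 can switch to ARC (4.6 → 5.3). Not NE.
(LFU, ARC): Node 1 can switch to ARC (2 → 3.4). Not NE.
(LFU, Full): Node 1 can switch to Full (4.5 → 5.1). Not NE.
(ARC, LFU): Node 1 gets 5.3, best alternative 4.6; Node 2 gets 5.2, best alternative 3.2. No profitable deviation — NE.
(ARC, ARC): Node 2 can switch to LFU (3.2 → 5.2). Not NE.
(ARC, Full): Node 1 can switch to LFU (2.6 → 4.5). Not NE.
(Full, LFU): Node 1 can switch to LFU (2 → 4.6). Not NE.
(Full, ARC): Node 1 can switch to ARC (3 → 3.4). Not NE.
(Full, Full): Node 1 gets 5.1, best alternative 4.5; Node 2 gets 4.1, best alternative 1.8. No profitable deviation — NE.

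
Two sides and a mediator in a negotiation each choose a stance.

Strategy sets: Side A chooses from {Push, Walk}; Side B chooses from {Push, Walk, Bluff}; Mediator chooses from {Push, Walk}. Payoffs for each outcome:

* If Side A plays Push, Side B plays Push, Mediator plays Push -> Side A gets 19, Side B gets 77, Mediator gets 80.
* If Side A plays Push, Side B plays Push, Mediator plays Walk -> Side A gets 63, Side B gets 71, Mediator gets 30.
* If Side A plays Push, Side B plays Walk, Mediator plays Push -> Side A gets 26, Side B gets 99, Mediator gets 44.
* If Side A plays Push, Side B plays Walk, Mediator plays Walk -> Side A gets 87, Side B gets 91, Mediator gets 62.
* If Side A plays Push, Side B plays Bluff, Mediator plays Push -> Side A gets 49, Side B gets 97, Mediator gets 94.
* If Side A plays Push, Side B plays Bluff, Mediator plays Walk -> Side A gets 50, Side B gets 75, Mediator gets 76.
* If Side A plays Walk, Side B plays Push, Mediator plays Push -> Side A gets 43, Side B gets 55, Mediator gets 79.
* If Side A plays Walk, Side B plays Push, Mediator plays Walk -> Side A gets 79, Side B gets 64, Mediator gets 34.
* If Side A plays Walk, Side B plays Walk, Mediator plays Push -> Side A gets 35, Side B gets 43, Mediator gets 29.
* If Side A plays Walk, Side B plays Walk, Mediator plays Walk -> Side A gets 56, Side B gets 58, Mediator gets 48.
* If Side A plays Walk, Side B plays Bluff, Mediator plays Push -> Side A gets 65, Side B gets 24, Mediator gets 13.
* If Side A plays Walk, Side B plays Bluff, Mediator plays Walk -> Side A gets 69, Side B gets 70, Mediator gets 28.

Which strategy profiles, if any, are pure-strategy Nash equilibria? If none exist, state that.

(Push, Push, Push): Side A can switch to Walk (19 → 43). Not NE.
(Push, Push, Walk): Side A can switch to Walk (63 → 79). Not NE.
(Push, Walk, Push): Side A can switch to Walk (26 → 35). Not NE.
(Push, Walk, Walk): Side A gets 87, best alternative 56; Side B gets 91, best alternative 75; Mediator gets 62, best alternative 44. No profitable deviation — NE.
(Push, Bluff, Push): Side A can switch to Walk (49 → 65). Not NE.
(Push, Bluff, Walk): Side A can switch to Walk (50 → 69). Not NE.
(Walk, Push, Push): Side A gets 43, best alternative 19; Side B gets 55, best alternative 43; Mediator gets 79, best alternative 34. No profitable deviation — NE.
(Walk, Push, Walk): Side B can switch to Bluff (64 → 70). Not NE.
(Walk, Walk, Push): Side B can switch to Push (43 → 55). Not NE.
(Walk, Walk, Walk): Side A can switch to Push (56 → 87). Not NE.
(Walk, Bluff, Push): Side B can switch to Push (24 → 55). Not NE.
(Walk, Bluff, Walk): Side A gets 69, best alternative 50; Side B gets 70, best alternative 64; Mediator gets 28, best alternative 13. No profitable deviation — NE.

Pure-strategy Nash equilibria: (Push, Walk, Walk) and (Walk, Push, Push) and (Walk, Bluff, Walk)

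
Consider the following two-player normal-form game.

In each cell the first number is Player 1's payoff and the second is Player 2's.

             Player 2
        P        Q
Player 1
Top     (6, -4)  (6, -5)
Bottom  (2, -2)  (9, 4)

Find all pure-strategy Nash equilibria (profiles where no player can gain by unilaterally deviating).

Pure-strategy Nash equilibria: (Top, P), (Bottom, Q)

Player 1 against P: payoffs 6, 2 → best response Top.
Player 1 against Q: payoffs 6, 9 → best response Bottom.
Player 2 against Top: payoffs -4, -5 → best response P.
Player 2 against Bottom: payoffs -2, 4 → best response Q.
Mutual best responses: (Top, P); (Bottom, Q).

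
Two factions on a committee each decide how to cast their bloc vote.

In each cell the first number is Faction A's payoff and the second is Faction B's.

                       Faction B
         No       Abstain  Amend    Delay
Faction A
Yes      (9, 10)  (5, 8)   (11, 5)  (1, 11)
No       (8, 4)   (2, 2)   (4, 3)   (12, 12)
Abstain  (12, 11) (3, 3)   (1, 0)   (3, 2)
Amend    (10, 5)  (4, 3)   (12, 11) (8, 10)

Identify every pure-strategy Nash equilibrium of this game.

(Yes, No): Faction A can switch to Abstain (9 → 12). Not NE.
(Yes, Abstain): Faction B can switch to No (8 → 10). Not NE.
(Yes, Amend): Faction A can switch to Amend (11 → 12). Not NE.
(Yes, Delay): Faction A can switch to No (1 → 12). Not NE.
(No, No): Faction A can switch to Yes (8 → 9). Not NE.
(No, Abstain): Faction A can switch to Yes (2 → 5). Not NE.
(No, Amend): Faction A can switch to Yes (4 → 11). Not NE.
(No, Delay): Faction A gets 12, best alternative 8; Faction B gets 12, best alternative 4. No profitable deviation — NE.
(Abstain, No): Faction A gets 12, best alternative 10; Faction B gets 11, best alternative 3. No profitable deviation — NE.
(Abstain, Abstain): Faction A can switch to Yes (3 → 5). Not NE.
(Amend, Amend): Faction A gets 12, best alternative 11; Faction B gets 11, best alternative 10. No profitable deviation — NE.
(The remaining 5 profiles each have a profitable deviation by the same check.)

(No, Delay), (Abstain, No), (Amend, Amend)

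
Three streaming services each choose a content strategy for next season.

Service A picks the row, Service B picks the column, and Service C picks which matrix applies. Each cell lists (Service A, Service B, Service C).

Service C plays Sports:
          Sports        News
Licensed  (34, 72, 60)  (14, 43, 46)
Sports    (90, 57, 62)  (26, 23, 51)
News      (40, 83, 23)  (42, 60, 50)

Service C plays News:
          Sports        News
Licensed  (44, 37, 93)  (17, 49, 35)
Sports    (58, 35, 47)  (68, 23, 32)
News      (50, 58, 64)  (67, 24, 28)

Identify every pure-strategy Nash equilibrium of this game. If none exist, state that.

(Sports, Sports, Sports)

For each player, find the best response to each opponent profile; mutual best responses are the pure NE.
Service A against (Sports, Sports): payoffs 34, 90, 40 → best response Sports.
Service A against (Sports, News): payoffs 44, 58, 50 → best response Sports.
Service A against (News, Sports): payoffs 14, 26, 42 → best response News.
Service A against (News, News): payoffs 17, 68, 67 → best response Sports.
Service B against (Licensed, Sports): payoffs 72, 43 → best response Sports.
Service B against (Licensed, News): payoffs 37, 49 → best response News.
Service B against (Sports, Sports): payoffs 57, 23 → best response Sports.
Service B against (Sports, News): payoffs 35, 23 → best response Sports.
Service B against (News, Sports): payoffs 83, 60 → best response Sports.
Service B against (News, News): payoffs 58, 24 → best response Sports.
Service C against (Licensed, Sports): payoffs 60, 93 → best response News.
Service C against (Licensed, News): payoffs 46, 35 → best response Sports.
Service C against (Sports, Sports): payoffs 62, 47 → best response Sports.
Service C against (Sports, News): payoffs 51, 32 → best response Sports.
Service C against (News, Sports): payoffs 23, 64 → best response News.
Service C against (News, News): payoffs 50, 28 → best response Sports.
Mutual best responses: (Sports, Sports, Sports).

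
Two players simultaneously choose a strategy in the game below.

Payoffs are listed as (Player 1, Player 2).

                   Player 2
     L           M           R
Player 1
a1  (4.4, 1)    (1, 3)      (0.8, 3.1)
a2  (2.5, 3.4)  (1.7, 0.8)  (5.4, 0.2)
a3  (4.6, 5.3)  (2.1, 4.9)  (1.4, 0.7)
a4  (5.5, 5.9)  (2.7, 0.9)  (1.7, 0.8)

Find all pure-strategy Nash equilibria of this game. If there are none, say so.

(a4, L)

For each player, find the best response to each opponent profile; mutual best responses are the pure NE.
Player 1 against L: payoffs 4.4, 2.5, 4.6, 5.5 → best response a4.
Player 1 against M: payoffs 1, 1.7, 2.1, 2.7 → best response a4.
Player 1 against R: payoffs 0.8, 5.4, 1.4, 1.7 → best response a2.
Player 2 against a1: payoffs 1, 3, 3.1 → best response R.
Player 2 against a2: payoffs 3.4, 0.8, 0.2 → best response L.
Player 2 against a3: payoffs 5.3, 4.9, 0.7 → best response L.
Player 2 against a4: payoffs 5.9, 0.9, 0.8 → best response L.
Mutual best responses: (a4, L).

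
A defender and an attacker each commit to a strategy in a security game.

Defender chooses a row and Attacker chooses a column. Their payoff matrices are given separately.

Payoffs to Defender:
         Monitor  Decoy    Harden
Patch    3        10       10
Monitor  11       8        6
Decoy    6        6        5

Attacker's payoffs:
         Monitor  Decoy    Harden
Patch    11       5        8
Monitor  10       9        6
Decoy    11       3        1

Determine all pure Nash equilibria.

The unique pure-strategy Nash equilibrium is (Monitor, Monitor).

Defender against Monitor: payoffs 3, 11, 6 → best response Monitor.
Defender against Decoy: payoffs 10, 8, 6 → best response Patch.
Defender against Harden: payoffs 10, 6, 5 → best response Patch.
Attacker against Patch: payoffs 11, 5, 8 → best response Monitor.
Attacker against Monitor: payoffs 10, 9, 6 → best response Monitor.
Attacker against Decoy: payoffs 11, 3, 1 → best response Monitor.
Mutual best responses: (Monitor, Monitor).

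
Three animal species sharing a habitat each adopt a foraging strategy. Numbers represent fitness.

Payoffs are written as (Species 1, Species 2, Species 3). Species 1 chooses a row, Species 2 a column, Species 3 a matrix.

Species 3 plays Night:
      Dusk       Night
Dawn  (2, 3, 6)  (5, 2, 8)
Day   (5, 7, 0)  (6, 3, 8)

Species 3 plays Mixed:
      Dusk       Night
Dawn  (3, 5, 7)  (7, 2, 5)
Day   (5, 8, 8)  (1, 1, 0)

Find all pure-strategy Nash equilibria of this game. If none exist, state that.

(Dawn, Dusk, Night): Species 1 can switch to Day (2 → 5). Not NE.
(Dawn, Dusk, Mixed): Species 1 can switch to Day (3 → 5). Not NE.
(Dawn, Night, Night): Species 1 can switch to Day (5 → 6). Not NE.
(Dawn, Night, Mixed): Species 2 can switch to Dusk (2 → 5). Not NE.
(Day, Dusk, Night): Species 3 can switch to Mixed (0 → 8). Not NE.
(Day, Dusk, Mixed): Species 1 gets 5, best alternative 3; Species 2 gets 8, best alternative 1; Species 3 gets 8, best alternative 0. No profitable deviation — NE.
(Day, Night, Night): Species 2 can switch to Dusk (3 → 7). Not NE.
(The remaining 1 profile has a profitable deviation by the same check.)

The unique pure-strategy Nash equilibrium is (Day, Dusk, Mixed).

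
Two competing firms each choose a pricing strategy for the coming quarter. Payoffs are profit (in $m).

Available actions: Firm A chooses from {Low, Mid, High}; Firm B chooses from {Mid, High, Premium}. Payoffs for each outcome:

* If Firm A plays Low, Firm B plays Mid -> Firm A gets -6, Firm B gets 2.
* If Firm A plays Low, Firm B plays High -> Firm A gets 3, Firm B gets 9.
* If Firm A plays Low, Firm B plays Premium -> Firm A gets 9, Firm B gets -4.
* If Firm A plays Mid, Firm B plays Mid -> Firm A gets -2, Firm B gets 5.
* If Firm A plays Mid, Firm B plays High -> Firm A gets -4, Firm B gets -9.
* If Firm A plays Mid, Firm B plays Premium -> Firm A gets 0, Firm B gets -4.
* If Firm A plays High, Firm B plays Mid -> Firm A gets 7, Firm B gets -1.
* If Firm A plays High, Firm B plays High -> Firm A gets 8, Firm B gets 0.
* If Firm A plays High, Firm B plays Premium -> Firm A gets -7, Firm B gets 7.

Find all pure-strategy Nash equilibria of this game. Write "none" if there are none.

This game has no pure Nash equilibrium.

(Low, Mid): Firm A can switch to Mid (-6 → -2). Not NE.
(Low, High): Firm A can switch to High (3 → 8). Not NE.
(Low, Premium): Firm B can switch to Mid (-4 → 2). Not NE.
(Mid, Mid): Firm A can switch to High (-2 → 7). Not NE.
(Mid, High): Firm A can switch to Low (-4 → 3). Not NE.
(Mid, Premium): Firm A can switch to Low (0 → 9). Not NE.
(High, Mid): Firm B can switch to High (-1 → 0). Not NE.
(High, High): Firm B can switch to Premium (0 → 7). Not NE.
(High, Premium): Firm A can switch to Low (-7 → 9). Not NE.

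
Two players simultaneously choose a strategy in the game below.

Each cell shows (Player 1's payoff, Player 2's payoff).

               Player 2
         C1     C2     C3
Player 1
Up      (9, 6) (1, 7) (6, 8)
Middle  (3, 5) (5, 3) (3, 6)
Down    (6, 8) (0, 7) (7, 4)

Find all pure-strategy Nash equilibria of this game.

For each player, find the best response to each opponent profile; mutual best responses are the pure NE.
Player 1 against C1: payoffs 9, 3, 6 → best response Up.
Player 1 against C2: payoffs 1, 5, 0 → best response Middle.
Player 1 against C3: payoffs 6, 3, 7 → best response Down.
Player 2 against Up: payoffs 6, 7, 8 → best response C3.
Player 2 against Middle: payoffs 5, 3, 6 → best response C3.
Player 2 against Down: payoffs 8, 7, 4 → best response C1.
No profile is a mutual best response for all players.

No pure-strategy Nash equilibrium.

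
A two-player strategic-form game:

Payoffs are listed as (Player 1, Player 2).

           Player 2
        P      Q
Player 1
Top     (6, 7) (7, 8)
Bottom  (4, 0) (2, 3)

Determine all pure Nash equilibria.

(Top, Q)

Mark each player's best response to every combination of opponents' strategies; a profile where every player is best-responding is a pure Nash equilibrium.
Player 1 against P: payoffs 6, 4 → best response Top.
Player 1 against Q: payoffs 7, 2 → best response Top.
Player 2 against Top: payoffs 7, 8 → best response Q.
Player 2 against Bottom: payoffs 0, 3 → best response Q.
Mutual best responses: (Top, Q).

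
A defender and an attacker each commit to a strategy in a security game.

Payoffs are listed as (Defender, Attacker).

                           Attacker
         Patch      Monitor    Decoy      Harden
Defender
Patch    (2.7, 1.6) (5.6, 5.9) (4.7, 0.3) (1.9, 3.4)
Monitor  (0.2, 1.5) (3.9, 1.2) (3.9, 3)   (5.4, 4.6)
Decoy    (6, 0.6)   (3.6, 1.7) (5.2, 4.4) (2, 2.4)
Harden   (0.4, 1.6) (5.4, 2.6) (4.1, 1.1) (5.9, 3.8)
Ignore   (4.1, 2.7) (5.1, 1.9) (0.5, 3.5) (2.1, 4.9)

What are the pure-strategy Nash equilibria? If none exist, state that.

(Patch, Monitor) and (Decoy, Decoy) and (Harden, Harden)

(Patch, Patch): Defender can switch to Decoy (2.7 → 6). Not NE.
(Patch, Monitor): Defender gets 5.6, best alternative 5.4; Attacker gets 5.9, best alternative 3.4. No profitable deviation — NE.
(Patch, Decoy): Defender can switch to Decoy (4.7 → 5.2). Not NE.
(Patch, Harden): Defender can switch to Monitor (1.9 → 5.4). Not NE.
(Monitor, Patch): Defender can switch to Patch (0.2 → 2.7). Not NE.
(Monitor, Monitor): Defender can switch to Patch (3.9 → 5.6). Not NE.
(Monitor, Decoy): Defender can switch to Patch (3.9 → 4.7). Not NE.
(Monitor, Harden): Defender can switch to Harden (5.4 → 5.9). Not NE.
(Decoy, Patch): Attacker can switch to Monitor (0.6 → 1.7). Not NE.
(Decoy, Monitor): Defender can switch to Patch (3.6 → 5.6). Not NE.
(Decoy, Decoy): Defender gets 5.2, best alternative 4.7; Attacker gets 4.4, best alternative 2.4. No profitable deviation — NE.
(Decoy, Harden): Defender can switch to Monitor (2 → 5.4). Not NE.
(Harden, Harden): Defender gets 5.9, best alternative 5.4; Attacker gets 3.8, best alternative 2.6. No profitable deviation — NE.
(The remaining 7 profiles each have a profitable deviation by the same check.)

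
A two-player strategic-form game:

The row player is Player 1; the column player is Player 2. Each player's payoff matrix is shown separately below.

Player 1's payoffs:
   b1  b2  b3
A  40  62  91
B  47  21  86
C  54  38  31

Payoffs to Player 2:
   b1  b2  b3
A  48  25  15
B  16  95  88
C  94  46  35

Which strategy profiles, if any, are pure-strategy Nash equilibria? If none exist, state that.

The unique pure-strategy Nash equilibrium is (C, b1).

Mark each player's best response to every combination of opponents' strategies; a profile where every player is best-responding is a pure Nash equilibrium.
Player 1 against b1: payoffs 40, 47, 54 → best response C.
Player 1 against b2: payoffs 62, 21, 38 → best response A.
Player 1 against b3: payoffs 91, 86, 31 → best response A.
Player 2 against A: payoffs 48, 25, 15 → best response b1.
Player 2 against B: payoffs 16, 95, 88 → best response b2.
Player 2 against C: payoffs 94, 46, 35 → best response b1.
Mutual best responses: (C, b1).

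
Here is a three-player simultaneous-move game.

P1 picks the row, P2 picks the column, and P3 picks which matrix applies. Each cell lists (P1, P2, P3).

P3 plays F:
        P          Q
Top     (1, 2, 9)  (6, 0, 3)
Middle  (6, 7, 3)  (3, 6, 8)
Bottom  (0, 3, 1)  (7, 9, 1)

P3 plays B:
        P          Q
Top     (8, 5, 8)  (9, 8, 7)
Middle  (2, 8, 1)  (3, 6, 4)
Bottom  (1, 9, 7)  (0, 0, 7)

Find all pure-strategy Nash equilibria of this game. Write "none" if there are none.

Pure-strategy Nash equilibria: (Top, Q, B) and (Middle, P, F)

P1 against (P, F): payoffs 1, 6, 0 → best response Middle.
P1 against (P, B): payoffs 8, 2, 1 → best response Top.
P1 against (Q, F): payoffs 6, 3, 7 → best response Bottom.
P1 against (Q, B): payoffs 9, 3, 0 → best response Top.
P2 against (Top, F): payoffs 2, 0 → best response P.
P2 against (Top, B): payoffs 5, 8 → best response Q.
P2 against (Middle, F): payoffs 7, 6 → best response P.
P2 against (Middle, B): payoffs 8, 6 → best response P.
P2 against (Bottom, F): payoffs 3, 9 → best response Q.
P2 against (Bottom, B): payoffs 9, 0 → best response P.
P3 against (Top, P): payoffs 9, 8 → best response F.
P3 against (Top, Q): payoffs 3, 7 → best response B.
P3 against (Middle, P): payoffs 3, 1 → best response F.
P3 against (Middle, Q): payoffs 8, 4 → best response F.
P3 against (Bottom, P): payoffs 1, 7 → best response B.
P3 against (Bottom, Q): payoffs 1, 7 → best response B.
Mutual best responses: (Top, Q, B); (Middle, P, F).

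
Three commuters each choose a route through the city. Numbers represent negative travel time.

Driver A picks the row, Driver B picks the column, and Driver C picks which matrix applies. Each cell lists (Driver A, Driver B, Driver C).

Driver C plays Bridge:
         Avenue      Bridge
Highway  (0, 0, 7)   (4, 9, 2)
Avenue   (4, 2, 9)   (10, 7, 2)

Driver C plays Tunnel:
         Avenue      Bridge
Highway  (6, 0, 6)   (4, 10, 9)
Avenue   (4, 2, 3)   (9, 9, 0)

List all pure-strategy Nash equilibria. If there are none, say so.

The unique pure-strategy Nash equilibrium is (Avenue, Bridge, Bridge).

Driver A against (Avenue, Bridge): payoffs 0, 4 → best response Avenue.
Driver A against (Avenue, Tunnel): payoffs 6, 4 → best response Highway.
Driver A against (Bridge, Bridge): payoffs 4, 10 → best response Avenue.
Driver A against (Bridge, Tunnel): payoffs 4, 9 → best response Avenue.
Driver B against (Highway, Bridge): payoffs 0, 9 → best response Bridge.
Driver B against (Highway, Tunnel): payoffs 0, 10 → best response Bridge.
Driver B against (Avenue, Bridge): payoffs 2, 7 → best response Bridge.
Driver B against (Avenue, Tunnel): payoffs 2, 9 → best response Bridge.
Driver C against (Highway, Avenue): payoffs 7, 6 → best response Bridge.
Driver C against (Highway, Bridge): payoffs 2, 9 → best response Tunnel.
Driver C against (Avenue, Avenue): payoffs 9, 3 → best response Bridge.
Driver C against (Avenue, Bridge): payoffs 2, 0 → best response Bridge.
Mutual best responses: (Avenue, Bridge, Bridge).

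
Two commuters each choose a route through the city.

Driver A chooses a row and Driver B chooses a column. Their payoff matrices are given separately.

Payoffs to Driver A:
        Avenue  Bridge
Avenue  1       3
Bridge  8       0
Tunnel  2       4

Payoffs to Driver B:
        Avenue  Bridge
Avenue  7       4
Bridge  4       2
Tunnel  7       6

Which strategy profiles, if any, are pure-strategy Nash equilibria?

Pure NE: (Bridge, Avenue)

Mark each player's best response to every combination of opponents' strategies; a profile where every player is best-responding is a pure Nash equilibrium.
Driver A against Avenue: payoffs 1, 8, 2 → best response Bridge.
Driver A against Bridge: payoffs 3, 0, 4 → best response Tunnel.
Driver B against Avenue: payoffs 7, 4 → best response Avenue.
Driver B against Bridge: payoffs 4, 2 → best response Avenue.
Driver B against Tunnel: payoffs 7, 6 → best response Avenue.
Mutual best responses: (Bridge, Avenue).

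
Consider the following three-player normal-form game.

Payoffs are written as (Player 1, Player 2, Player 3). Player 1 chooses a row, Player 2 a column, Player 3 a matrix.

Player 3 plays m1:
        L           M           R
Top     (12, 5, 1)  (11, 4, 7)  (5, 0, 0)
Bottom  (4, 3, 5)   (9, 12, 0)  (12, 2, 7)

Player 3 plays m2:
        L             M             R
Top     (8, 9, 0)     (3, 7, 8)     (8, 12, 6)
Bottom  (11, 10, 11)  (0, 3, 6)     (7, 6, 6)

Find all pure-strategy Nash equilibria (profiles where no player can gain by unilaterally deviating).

Check each profile: it is a Nash equilibrium iff no player can strictly gain by switching unilaterally.
(Top, L, m1): Player 1 gets 12, best alternative 4; Player 2 gets 5, best alternative 4; Player 3 gets 1, best alternative 0. No profitable deviation — NE.
(Top, L, m2): Player 1 can switch to Bottom (8 → 11). Not NE.
(Top, M, m1): Player 2 can switch to L (4 → 5). Not NE.
(Top, M, m2): Player 2 can switch to L (7 → 9). Not NE.
(Top, R, m1): Player 1 can switch to Bottom (5 → 12). Not NE.
(Top, R, m2): Player 1 gets 8, best alternative 7; Player 2 gets 12, best alternative 9; Player 3 gets 6, best alternative 0. No profitable deviation — NE.
(Bottom, L, m1): Player 1 can switch to Top (4 → 12). Not NE.
(Bottom, L, m2): Player 1 gets 11, best alternative 8; Player 2 gets 10, best alternative 6; Player 3 gets 11, best alternative 5. No profitable deviation — NE.
(Bottom, M, m1): Player 1 can switch to Top (9 → 11). Not NE.
(Bottom, M, m2): Player 1 can switch to Top (0 → 3). Not NE.
(Bottom, R, m1): Player 2 can switch to L (2 → 3). Not NE.
(Bottom, R, m2): Player 1 can switch to Top (7 → 8). Not NE.

The pure Nash equilibria are (Top, L, m1); (Top, R, m2); (Bottom, L, m2).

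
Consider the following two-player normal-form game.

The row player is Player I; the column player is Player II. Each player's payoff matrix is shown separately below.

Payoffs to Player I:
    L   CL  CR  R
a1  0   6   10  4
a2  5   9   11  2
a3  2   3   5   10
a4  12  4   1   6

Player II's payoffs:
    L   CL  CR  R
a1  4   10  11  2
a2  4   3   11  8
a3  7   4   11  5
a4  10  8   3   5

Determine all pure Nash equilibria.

For each strategy profile, look for a profitable unilateral deviation.
(a1, L): Player I can switch to a2 (0 → 5). Not NE.
(a1, CL): Player I can switch to a2 (6 → 9). Not NE.
(a1, CR): Player I can switch to a2 (10 → 11). Not NE.
(a1, R): Player I can switch to a3 (4 → 10). Not NE.
(a2, L): Player I can switch to a4 (5 → 12). Not NE.
(a2, CL): Player II can switch to L (3 → 4). Not NE.
(a2, CR): Player I gets 11, best alternative 10; Player II gets 11, best alternative 8. No profitable deviation — NE.
(a4, L): Player I gets 12, best alternative 5; Player II gets 10, best alternative 8. No profitable deviation — NE.
(The remaining 8 profiles each have a profitable deviation by the same check.)

Pure-strategy Nash equilibria: (a2, CR); (a4, L)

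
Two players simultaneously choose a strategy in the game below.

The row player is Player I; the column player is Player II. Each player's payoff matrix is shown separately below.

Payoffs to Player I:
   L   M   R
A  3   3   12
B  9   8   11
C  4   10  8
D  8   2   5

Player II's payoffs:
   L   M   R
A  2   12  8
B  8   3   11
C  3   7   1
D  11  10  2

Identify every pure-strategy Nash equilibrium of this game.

Pure NE: (C, M)

Check each profile: it is a Nash equilibrium iff no player can strictly gain by switching unilaterally.
(A, L): Player I can switch to B (3 → 9). Not NE.
(A, M): Player I can switch to B (3 → 8). Not NE.
(A, R): Player II can switch to M (8 → 12). Not NE.
(B, L): Player II can switch to R (8 → 11). Not NE.
(B, M): Player I can switch to C (8 → 10). Not NE.
(B, R): Player I can switch to A (11 → 12). Not NE.
(C, L): Player I can switch to B (4 → 9). Not NE.
(C, M): Player I gets 10, best alternative 8; Player II gets 7, best alternative 3. No profitable deviation — NE.
(C, R): Player I can switch to A (8 → 12). Not NE.
(The remaining 3 profiles each have a profitable deviation by the same check.)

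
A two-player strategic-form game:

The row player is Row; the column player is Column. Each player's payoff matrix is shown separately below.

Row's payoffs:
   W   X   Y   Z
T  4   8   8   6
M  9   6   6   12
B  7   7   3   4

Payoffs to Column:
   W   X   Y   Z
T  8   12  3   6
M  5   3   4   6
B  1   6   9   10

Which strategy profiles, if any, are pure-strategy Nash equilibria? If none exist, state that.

(T, W): Row can switch to M (4 → 9). Not NE.
(T, X): Row gets 8, best alternative 7; Column gets 12, best alternative 8. No profitable deviation — NE.
(T, Y): Column can switch to W (3 → 8). Not NE.
(T, Z): Row can switch to M (6 → 12). Not NE.
(M, W): Column can switch to Z (5 → 6). Not NE.
(M, X): Row can switch to T (6 → 8). Not NE.
(M, Y): Row can switch to T (6 → 8). Not NE.
(M, Z): Row gets 12, best alternative 6; Column gets 6, best alternative 5. No profitable deviation — NE.
(The remaining 4 profiles each have a profitable deviation by the same check.)

Pure-strategy Nash equilibria: (T, X) and (M, Z)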